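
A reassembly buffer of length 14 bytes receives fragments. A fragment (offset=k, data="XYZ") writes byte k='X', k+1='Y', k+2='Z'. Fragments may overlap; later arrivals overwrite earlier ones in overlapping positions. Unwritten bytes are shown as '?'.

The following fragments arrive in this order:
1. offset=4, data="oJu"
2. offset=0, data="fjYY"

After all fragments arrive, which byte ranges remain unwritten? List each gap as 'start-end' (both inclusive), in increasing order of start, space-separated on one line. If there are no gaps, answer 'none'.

Answer: 7-13

Derivation:
Fragment 1: offset=4 len=3
Fragment 2: offset=0 len=4
Gaps: 7-13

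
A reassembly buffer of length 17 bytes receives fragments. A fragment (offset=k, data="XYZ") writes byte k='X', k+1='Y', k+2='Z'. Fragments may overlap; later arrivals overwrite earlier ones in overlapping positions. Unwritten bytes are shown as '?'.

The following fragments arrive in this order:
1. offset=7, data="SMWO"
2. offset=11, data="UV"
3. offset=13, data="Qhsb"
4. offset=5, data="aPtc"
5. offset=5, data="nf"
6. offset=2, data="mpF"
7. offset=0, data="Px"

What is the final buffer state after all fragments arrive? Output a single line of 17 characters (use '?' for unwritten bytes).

Fragment 1: offset=7 data="SMWO" -> buffer=???????SMWO??????
Fragment 2: offset=11 data="UV" -> buffer=???????SMWOUV????
Fragment 3: offset=13 data="Qhsb" -> buffer=???????SMWOUVQhsb
Fragment 4: offset=5 data="aPtc" -> buffer=?????aPtcWOUVQhsb
Fragment 5: offset=5 data="nf" -> buffer=?????nftcWOUVQhsb
Fragment 6: offset=2 data="mpF" -> buffer=??mpFnftcWOUVQhsb
Fragment 7: offset=0 data="Px" -> buffer=PxmpFnftcWOUVQhsb

Answer: PxmpFnftcWOUVQhsb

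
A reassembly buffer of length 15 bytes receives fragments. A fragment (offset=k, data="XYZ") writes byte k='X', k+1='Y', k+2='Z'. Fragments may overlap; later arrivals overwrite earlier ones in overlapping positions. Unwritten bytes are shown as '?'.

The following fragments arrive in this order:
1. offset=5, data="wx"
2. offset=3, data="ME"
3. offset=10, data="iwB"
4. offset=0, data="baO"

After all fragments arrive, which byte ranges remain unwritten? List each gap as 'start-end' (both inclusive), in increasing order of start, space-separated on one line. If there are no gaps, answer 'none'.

Answer: 7-9 13-14

Derivation:
Fragment 1: offset=5 len=2
Fragment 2: offset=3 len=2
Fragment 3: offset=10 len=3
Fragment 4: offset=0 len=3
Gaps: 7-9 13-14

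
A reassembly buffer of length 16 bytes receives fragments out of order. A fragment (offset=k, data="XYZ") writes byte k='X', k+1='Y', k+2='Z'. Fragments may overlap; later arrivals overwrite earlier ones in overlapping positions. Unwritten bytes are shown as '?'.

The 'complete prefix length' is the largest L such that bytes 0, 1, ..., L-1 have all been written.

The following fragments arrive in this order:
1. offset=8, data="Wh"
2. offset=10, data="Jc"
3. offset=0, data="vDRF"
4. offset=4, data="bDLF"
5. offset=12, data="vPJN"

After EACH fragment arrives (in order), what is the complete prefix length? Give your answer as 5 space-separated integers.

Fragment 1: offset=8 data="Wh" -> buffer=????????Wh?????? -> prefix_len=0
Fragment 2: offset=10 data="Jc" -> buffer=????????WhJc???? -> prefix_len=0
Fragment 3: offset=0 data="vDRF" -> buffer=vDRF????WhJc???? -> prefix_len=4
Fragment 4: offset=4 data="bDLF" -> buffer=vDRFbDLFWhJc???? -> prefix_len=12
Fragment 5: offset=12 data="vPJN" -> buffer=vDRFbDLFWhJcvPJN -> prefix_len=16

Answer: 0 0 4 12 16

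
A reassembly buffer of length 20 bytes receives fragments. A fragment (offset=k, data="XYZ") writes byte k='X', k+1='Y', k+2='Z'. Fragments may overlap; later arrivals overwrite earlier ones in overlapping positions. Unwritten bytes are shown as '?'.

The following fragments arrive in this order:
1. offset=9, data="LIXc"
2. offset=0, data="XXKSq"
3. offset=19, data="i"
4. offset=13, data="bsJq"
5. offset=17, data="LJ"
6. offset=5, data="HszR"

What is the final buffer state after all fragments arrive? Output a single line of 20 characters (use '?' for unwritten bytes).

Answer: XXKSqHszRLIXcbsJqLJi

Derivation:
Fragment 1: offset=9 data="LIXc" -> buffer=?????????LIXc???????
Fragment 2: offset=0 data="XXKSq" -> buffer=XXKSq????LIXc???????
Fragment 3: offset=19 data="i" -> buffer=XXKSq????LIXc??????i
Fragment 4: offset=13 data="bsJq" -> buffer=XXKSq????LIXcbsJq??i
Fragment 5: offset=17 data="LJ" -> buffer=XXKSq????LIXcbsJqLJi
Fragment 6: offset=5 data="HszR" -> buffer=XXKSqHszRLIXcbsJqLJi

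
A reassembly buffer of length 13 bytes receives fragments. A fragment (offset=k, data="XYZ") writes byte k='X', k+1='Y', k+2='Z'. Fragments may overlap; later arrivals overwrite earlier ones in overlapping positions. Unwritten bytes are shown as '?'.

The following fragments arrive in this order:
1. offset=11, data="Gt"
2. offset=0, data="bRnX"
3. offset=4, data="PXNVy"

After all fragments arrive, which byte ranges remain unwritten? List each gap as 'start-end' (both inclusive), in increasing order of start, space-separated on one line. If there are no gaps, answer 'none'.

Fragment 1: offset=11 len=2
Fragment 2: offset=0 len=4
Fragment 3: offset=4 len=5
Gaps: 9-10

Answer: 9-10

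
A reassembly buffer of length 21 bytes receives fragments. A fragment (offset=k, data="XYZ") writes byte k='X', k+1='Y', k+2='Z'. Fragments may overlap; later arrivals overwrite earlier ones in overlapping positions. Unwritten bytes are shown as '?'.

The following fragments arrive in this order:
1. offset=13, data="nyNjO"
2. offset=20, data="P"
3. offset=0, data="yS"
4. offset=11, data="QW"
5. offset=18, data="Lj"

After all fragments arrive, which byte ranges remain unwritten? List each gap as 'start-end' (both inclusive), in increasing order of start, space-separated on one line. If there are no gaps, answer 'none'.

Answer: 2-10

Derivation:
Fragment 1: offset=13 len=5
Fragment 2: offset=20 len=1
Fragment 3: offset=0 len=2
Fragment 4: offset=11 len=2
Fragment 5: offset=18 len=2
Gaps: 2-10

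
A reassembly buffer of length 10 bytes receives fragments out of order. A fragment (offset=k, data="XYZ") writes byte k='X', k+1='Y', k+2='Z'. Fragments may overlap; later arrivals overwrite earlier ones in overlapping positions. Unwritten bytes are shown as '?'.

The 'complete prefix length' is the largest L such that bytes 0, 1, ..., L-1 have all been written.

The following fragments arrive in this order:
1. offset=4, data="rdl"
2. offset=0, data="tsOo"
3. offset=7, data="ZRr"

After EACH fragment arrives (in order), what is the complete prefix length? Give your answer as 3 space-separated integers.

Answer: 0 7 10

Derivation:
Fragment 1: offset=4 data="rdl" -> buffer=????rdl??? -> prefix_len=0
Fragment 2: offset=0 data="tsOo" -> buffer=tsOordl??? -> prefix_len=7
Fragment 3: offset=7 data="ZRr" -> buffer=tsOordlZRr -> prefix_len=10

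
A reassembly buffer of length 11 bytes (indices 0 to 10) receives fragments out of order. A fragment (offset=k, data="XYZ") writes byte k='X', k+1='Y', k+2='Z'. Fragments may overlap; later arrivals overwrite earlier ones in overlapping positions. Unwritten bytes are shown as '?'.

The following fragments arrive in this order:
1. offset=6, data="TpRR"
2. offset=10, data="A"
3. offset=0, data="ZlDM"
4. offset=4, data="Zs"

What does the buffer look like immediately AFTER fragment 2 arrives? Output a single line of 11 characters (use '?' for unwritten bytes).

Fragment 1: offset=6 data="TpRR" -> buffer=??????TpRR?
Fragment 2: offset=10 data="A" -> buffer=??????TpRRA

Answer: ??????TpRRA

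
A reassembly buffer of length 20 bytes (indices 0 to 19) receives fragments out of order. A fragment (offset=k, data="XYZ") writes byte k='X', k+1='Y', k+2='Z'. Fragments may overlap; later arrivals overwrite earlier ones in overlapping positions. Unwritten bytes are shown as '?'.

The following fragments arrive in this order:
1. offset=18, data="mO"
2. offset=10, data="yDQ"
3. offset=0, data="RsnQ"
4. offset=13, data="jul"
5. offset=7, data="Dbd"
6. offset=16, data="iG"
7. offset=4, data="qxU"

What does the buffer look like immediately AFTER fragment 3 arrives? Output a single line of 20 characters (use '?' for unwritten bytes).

Answer: RsnQ??????yDQ?????mO

Derivation:
Fragment 1: offset=18 data="mO" -> buffer=??????????????????mO
Fragment 2: offset=10 data="yDQ" -> buffer=??????????yDQ?????mO
Fragment 3: offset=0 data="RsnQ" -> buffer=RsnQ??????yDQ?????mO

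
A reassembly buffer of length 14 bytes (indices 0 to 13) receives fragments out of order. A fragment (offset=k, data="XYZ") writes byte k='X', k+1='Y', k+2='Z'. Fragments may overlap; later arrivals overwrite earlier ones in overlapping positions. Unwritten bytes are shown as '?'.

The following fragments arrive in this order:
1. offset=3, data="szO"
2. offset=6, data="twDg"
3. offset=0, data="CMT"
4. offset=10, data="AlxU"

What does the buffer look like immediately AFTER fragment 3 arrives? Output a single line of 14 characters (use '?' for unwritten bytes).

Answer: CMTszOtwDg????

Derivation:
Fragment 1: offset=3 data="szO" -> buffer=???szO????????
Fragment 2: offset=6 data="twDg" -> buffer=???szOtwDg????
Fragment 3: offset=0 data="CMT" -> buffer=CMTszOtwDg????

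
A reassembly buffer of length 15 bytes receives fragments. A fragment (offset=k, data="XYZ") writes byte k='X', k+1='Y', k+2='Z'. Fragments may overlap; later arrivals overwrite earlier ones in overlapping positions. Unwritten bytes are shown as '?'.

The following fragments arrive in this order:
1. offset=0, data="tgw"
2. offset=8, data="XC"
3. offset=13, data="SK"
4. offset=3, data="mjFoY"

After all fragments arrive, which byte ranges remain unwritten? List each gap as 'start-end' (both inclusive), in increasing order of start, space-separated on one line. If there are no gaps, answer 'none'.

Fragment 1: offset=0 len=3
Fragment 2: offset=8 len=2
Fragment 3: offset=13 len=2
Fragment 4: offset=3 len=5
Gaps: 10-12

Answer: 10-12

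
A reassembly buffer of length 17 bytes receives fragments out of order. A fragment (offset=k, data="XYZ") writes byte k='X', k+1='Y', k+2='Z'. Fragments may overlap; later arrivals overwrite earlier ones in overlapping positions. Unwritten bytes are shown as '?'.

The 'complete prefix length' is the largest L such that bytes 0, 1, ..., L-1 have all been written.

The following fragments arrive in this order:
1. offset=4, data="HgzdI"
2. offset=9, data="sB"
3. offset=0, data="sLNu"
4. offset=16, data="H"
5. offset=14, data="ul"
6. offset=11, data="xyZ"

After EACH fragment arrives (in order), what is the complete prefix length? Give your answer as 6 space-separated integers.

Fragment 1: offset=4 data="HgzdI" -> buffer=????HgzdI???????? -> prefix_len=0
Fragment 2: offset=9 data="sB" -> buffer=????HgzdIsB?????? -> prefix_len=0
Fragment 3: offset=0 data="sLNu" -> buffer=sLNuHgzdIsB?????? -> prefix_len=11
Fragment 4: offset=16 data="H" -> buffer=sLNuHgzdIsB?????H -> prefix_len=11
Fragment 5: offset=14 data="ul" -> buffer=sLNuHgzdIsB???ulH -> prefix_len=11
Fragment 6: offset=11 data="xyZ" -> buffer=sLNuHgzdIsBxyZulH -> prefix_len=17

Answer: 0 0 11 11 11 17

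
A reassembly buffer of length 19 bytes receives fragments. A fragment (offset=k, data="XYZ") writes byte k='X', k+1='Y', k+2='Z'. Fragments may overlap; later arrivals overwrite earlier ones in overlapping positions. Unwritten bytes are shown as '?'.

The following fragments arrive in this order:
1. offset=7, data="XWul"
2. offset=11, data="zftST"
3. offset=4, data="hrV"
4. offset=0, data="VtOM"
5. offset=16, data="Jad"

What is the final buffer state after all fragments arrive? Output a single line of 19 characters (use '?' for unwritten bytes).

Answer: VtOMhrVXWulzftSTJad

Derivation:
Fragment 1: offset=7 data="XWul" -> buffer=???????XWul????????
Fragment 2: offset=11 data="zftST" -> buffer=???????XWulzftST???
Fragment 3: offset=4 data="hrV" -> buffer=????hrVXWulzftST???
Fragment 4: offset=0 data="VtOM" -> buffer=VtOMhrVXWulzftST???
Fragment 5: offset=16 data="Jad" -> buffer=VtOMhrVXWulzftSTJad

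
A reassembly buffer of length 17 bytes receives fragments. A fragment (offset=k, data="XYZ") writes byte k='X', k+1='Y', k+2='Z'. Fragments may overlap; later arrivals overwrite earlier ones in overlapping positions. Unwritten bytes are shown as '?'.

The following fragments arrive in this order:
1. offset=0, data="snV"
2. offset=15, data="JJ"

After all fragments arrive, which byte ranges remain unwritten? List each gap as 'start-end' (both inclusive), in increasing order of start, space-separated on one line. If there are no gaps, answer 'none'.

Fragment 1: offset=0 len=3
Fragment 2: offset=15 len=2
Gaps: 3-14

Answer: 3-14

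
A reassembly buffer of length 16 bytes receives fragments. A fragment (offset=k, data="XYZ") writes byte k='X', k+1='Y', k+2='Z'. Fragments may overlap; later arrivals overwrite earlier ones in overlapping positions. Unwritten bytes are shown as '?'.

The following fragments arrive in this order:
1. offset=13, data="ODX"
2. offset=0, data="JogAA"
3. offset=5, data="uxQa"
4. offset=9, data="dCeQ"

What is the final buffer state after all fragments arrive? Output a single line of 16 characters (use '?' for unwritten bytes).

Fragment 1: offset=13 data="ODX" -> buffer=?????????????ODX
Fragment 2: offset=0 data="JogAA" -> buffer=JogAA????????ODX
Fragment 3: offset=5 data="uxQa" -> buffer=JogAAuxQa????ODX
Fragment 4: offset=9 data="dCeQ" -> buffer=JogAAuxQadCeQODX

Answer: JogAAuxQadCeQODX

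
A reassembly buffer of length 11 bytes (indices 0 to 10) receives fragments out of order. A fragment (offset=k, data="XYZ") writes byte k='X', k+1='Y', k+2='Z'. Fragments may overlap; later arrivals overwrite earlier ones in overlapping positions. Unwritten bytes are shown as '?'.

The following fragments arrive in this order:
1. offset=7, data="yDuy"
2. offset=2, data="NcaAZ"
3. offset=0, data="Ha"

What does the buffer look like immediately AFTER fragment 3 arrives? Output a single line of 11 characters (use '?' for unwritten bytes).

Answer: HaNcaAZyDuy

Derivation:
Fragment 1: offset=7 data="yDuy" -> buffer=???????yDuy
Fragment 2: offset=2 data="NcaAZ" -> buffer=??NcaAZyDuy
Fragment 3: offset=0 data="Ha" -> buffer=HaNcaAZyDuy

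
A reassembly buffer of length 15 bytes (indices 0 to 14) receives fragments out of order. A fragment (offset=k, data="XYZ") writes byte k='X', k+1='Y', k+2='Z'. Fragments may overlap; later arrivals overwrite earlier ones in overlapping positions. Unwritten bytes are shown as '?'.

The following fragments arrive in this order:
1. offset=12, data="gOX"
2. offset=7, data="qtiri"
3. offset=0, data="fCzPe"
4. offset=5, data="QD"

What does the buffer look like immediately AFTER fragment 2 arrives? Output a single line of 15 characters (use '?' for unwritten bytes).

Fragment 1: offset=12 data="gOX" -> buffer=????????????gOX
Fragment 2: offset=7 data="qtiri" -> buffer=???????qtirigOX

Answer: ???????qtirigOX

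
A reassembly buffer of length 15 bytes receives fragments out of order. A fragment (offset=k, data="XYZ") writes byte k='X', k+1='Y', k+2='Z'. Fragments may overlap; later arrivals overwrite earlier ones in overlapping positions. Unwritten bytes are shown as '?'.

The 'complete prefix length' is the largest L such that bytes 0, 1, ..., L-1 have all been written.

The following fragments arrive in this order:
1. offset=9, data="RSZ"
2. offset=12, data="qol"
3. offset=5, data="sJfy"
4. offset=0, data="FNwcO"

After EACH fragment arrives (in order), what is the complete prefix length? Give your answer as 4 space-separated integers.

Answer: 0 0 0 15

Derivation:
Fragment 1: offset=9 data="RSZ" -> buffer=?????????RSZ??? -> prefix_len=0
Fragment 2: offset=12 data="qol" -> buffer=?????????RSZqol -> prefix_len=0
Fragment 3: offset=5 data="sJfy" -> buffer=?????sJfyRSZqol -> prefix_len=0
Fragment 4: offset=0 data="FNwcO" -> buffer=FNwcOsJfyRSZqol -> prefix_len=15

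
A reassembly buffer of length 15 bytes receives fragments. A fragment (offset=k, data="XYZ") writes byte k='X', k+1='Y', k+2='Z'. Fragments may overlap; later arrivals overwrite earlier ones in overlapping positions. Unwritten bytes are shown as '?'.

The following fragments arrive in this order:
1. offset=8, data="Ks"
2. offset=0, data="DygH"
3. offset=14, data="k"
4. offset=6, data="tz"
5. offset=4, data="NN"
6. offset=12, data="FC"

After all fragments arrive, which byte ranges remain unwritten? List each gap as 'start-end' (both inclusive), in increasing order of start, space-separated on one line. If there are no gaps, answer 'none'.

Fragment 1: offset=8 len=2
Fragment 2: offset=0 len=4
Fragment 3: offset=14 len=1
Fragment 4: offset=6 len=2
Fragment 5: offset=4 len=2
Fragment 6: offset=12 len=2
Gaps: 10-11

Answer: 10-11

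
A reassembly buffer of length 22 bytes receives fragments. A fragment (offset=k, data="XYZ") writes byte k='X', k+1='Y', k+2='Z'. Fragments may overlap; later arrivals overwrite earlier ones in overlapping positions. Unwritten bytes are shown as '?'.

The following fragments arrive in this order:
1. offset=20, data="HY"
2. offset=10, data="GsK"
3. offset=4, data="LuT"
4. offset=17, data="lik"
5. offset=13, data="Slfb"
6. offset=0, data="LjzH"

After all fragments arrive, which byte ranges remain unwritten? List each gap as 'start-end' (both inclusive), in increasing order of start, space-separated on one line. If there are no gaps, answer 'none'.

Answer: 7-9

Derivation:
Fragment 1: offset=20 len=2
Fragment 2: offset=10 len=3
Fragment 3: offset=4 len=3
Fragment 4: offset=17 len=3
Fragment 5: offset=13 len=4
Fragment 6: offset=0 len=4
Gaps: 7-9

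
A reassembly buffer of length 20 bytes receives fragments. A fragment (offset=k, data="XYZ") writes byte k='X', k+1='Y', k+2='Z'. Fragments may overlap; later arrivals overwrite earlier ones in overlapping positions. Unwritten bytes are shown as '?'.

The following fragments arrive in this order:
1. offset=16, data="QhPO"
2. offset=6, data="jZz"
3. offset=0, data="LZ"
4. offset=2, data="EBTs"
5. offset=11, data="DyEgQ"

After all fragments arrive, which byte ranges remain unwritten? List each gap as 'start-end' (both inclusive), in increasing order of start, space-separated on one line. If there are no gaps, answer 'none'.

Answer: 9-10

Derivation:
Fragment 1: offset=16 len=4
Fragment 2: offset=6 len=3
Fragment 3: offset=0 len=2
Fragment 4: offset=2 len=4
Fragment 5: offset=11 len=5
Gaps: 9-10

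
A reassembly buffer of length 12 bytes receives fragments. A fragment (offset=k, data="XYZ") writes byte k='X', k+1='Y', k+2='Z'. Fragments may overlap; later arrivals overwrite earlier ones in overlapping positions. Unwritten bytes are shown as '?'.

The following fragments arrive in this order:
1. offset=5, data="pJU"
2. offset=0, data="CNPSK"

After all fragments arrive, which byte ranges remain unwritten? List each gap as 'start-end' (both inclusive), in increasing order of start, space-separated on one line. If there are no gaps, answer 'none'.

Answer: 8-11

Derivation:
Fragment 1: offset=5 len=3
Fragment 2: offset=0 len=5
Gaps: 8-11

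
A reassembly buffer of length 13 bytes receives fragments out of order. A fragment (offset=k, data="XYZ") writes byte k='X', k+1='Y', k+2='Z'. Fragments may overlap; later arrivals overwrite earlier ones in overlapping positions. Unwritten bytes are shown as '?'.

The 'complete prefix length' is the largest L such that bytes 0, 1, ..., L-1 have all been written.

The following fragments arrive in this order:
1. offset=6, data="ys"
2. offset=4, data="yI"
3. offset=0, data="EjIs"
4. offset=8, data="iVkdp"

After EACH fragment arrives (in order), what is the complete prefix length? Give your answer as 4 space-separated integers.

Fragment 1: offset=6 data="ys" -> buffer=??????ys????? -> prefix_len=0
Fragment 2: offset=4 data="yI" -> buffer=????yIys????? -> prefix_len=0
Fragment 3: offset=0 data="EjIs" -> buffer=EjIsyIys????? -> prefix_len=8
Fragment 4: offset=8 data="iVkdp" -> buffer=EjIsyIysiVkdp -> prefix_len=13

Answer: 0 0 8 13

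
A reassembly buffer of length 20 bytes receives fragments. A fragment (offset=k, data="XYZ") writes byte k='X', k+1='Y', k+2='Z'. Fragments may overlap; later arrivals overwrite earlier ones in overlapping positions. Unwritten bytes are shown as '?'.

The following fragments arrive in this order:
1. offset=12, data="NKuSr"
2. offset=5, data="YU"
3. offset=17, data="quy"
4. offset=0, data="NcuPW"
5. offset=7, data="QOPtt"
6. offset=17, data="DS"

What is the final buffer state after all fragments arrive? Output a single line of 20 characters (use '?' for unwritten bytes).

Fragment 1: offset=12 data="NKuSr" -> buffer=????????????NKuSr???
Fragment 2: offset=5 data="YU" -> buffer=?????YU?????NKuSr???
Fragment 3: offset=17 data="quy" -> buffer=?????YU?????NKuSrquy
Fragment 4: offset=0 data="NcuPW" -> buffer=NcuPWYU?????NKuSrquy
Fragment 5: offset=7 data="QOPtt" -> buffer=NcuPWYUQOPttNKuSrquy
Fragment 6: offset=17 data="DS" -> buffer=NcuPWYUQOPttNKuSrDSy

Answer: NcuPWYUQOPttNKuSrDSy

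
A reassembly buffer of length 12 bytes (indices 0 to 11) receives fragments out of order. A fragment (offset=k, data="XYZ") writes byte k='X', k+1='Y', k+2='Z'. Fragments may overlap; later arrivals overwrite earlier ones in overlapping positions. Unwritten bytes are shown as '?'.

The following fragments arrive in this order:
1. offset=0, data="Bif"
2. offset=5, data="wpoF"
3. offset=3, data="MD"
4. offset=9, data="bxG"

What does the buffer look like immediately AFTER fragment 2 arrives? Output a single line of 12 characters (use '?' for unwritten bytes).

Fragment 1: offset=0 data="Bif" -> buffer=Bif?????????
Fragment 2: offset=5 data="wpoF" -> buffer=Bif??wpoF???

Answer: Bif??wpoF???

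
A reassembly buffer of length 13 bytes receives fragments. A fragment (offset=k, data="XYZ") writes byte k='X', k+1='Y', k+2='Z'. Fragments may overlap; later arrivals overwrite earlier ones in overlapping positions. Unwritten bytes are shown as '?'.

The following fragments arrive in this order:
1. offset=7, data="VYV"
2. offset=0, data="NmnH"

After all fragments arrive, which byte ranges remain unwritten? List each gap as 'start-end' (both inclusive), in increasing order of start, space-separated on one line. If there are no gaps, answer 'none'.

Fragment 1: offset=7 len=3
Fragment 2: offset=0 len=4
Gaps: 4-6 10-12

Answer: 4-6 10-12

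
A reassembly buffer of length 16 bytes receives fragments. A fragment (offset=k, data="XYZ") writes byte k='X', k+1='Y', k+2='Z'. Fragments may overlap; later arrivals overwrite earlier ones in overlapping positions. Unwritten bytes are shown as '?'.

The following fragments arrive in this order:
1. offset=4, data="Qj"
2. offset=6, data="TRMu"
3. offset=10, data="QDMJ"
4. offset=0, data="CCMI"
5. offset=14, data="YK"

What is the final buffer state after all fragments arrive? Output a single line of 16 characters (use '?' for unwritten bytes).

Fragment 1: offset=4 data="Qj" -> buffer=????Qj??????????
Fragment 2: offset=6 data="TRMu" -> buffer=????QjTRMu??????
Fragment 3: offset=10 data="QDMJ" -> buffer=????QjTRMuQDMJ??
Fragment 4: offset=0 data="CCMI" -> buffer=CCMIQjTRMuQDMJ??
Fragment 5: offset=14 data="YK" -> buffer=CCMIQjTRMuQDMJYK

Answer: CCMIQjTRMuQDMJYK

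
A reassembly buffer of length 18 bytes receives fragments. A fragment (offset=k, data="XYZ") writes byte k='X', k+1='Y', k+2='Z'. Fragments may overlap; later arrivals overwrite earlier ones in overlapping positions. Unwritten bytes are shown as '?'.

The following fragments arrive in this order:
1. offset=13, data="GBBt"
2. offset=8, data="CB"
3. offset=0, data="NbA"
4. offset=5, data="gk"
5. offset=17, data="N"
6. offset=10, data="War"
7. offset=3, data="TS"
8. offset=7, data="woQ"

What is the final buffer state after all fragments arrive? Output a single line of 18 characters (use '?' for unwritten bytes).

Answer: NbATSgkwoQWarGBBtN

Derivation:
Fragment 1: offset=13 data="GBBt" -> buffer=?????????????GBBt?
Fragment 2: offset=8 data="CB" -> buffer=????????CB???GBBt?
Fragment 3: offset=0 data="NbA" -> buffer=NbA?????CB???GBBt?
Fragment 4: offset=5 data="gk" -> buffer=NbA??gk?CB???GBBt?
Fragment 5: offset=17 data="N" -> buffer=NbA??gk?CB???GBBtN
Fragment 6: offset=10 data="War" -> buffer=NbA??gk?CBWarGBBtN
Fragment 7: offset=3 data="TS" -> buffer=NbATSgk?CBWarGBBtN
Fragment 8: offset=7 data="woQ" -> buffer=NbATSgkwoQWarGBBtN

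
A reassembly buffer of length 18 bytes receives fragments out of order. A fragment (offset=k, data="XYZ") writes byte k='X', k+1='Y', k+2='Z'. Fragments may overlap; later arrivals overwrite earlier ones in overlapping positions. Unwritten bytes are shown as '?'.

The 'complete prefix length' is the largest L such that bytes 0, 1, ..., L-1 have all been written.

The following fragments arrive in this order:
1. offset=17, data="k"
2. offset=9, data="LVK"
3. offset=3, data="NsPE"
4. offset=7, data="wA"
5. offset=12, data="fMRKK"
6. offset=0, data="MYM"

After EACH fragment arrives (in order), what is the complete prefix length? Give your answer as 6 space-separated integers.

Fragment 1: offset=17 data="k" -> buffer=?????????????????k -> prefix_len=0
Fragment 2: offset=9 data="LVK" -> buffer=?????????LVK?????k -> prefix_len=0
Fragment 3: offset=3 data="NsPE" -> buffer=???NsPE??LVK?????k -> prefix_len=0
Fragment 4: offset=7 data="wA" -> buffer=???NsPEwALVK?????k -> prefix_len=0
Fragment 5: offset=12 data="fMRKK" -> buffer=???NsPEwALVKfMRKKk -> prefix_len=0
Fragment 6: offset=0 data="MYM" -> buffer=MYMNsPEwALVKfMRKKk -> prefix_len=18

Answer: 0 0 0 0 0 18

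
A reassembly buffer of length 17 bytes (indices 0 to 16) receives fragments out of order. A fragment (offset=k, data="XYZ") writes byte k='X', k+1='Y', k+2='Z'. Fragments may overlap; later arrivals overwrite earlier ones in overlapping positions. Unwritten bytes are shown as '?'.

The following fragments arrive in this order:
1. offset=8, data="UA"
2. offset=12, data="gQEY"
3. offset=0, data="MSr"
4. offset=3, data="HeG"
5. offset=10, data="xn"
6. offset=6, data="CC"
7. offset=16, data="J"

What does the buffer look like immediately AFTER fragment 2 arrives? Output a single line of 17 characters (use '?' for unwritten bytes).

Fragment 1: offset=8 data="UA" -> buffer=????????UA???????
Fragment 2: offset=12 data="gQEY" -> buffer=????????UA??gQEY?

Answer: ????????UA??gQEY?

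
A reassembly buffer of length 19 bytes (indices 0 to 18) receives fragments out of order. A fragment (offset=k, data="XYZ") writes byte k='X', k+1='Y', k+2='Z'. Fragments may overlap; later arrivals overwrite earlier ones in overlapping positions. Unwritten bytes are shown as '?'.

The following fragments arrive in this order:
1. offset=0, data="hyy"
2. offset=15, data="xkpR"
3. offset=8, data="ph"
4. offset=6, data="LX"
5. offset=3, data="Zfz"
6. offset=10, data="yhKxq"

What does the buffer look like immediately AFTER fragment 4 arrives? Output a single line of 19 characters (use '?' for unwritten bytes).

Fragment 1: offset=0 data="hyy" -> buffer=hyy????????????????
Fragment 2: offset=15 data="xkpR" -> buffer=hyy????????????xkpR
Fragment 3: offset=8 data="ph" -> buffer=hyy?????ph?????xkpR
Fragment 4: offset=6 data="LX" -> buffer=hyy???LXph?????xkpR

Answer: hyy???LXph?????xkpR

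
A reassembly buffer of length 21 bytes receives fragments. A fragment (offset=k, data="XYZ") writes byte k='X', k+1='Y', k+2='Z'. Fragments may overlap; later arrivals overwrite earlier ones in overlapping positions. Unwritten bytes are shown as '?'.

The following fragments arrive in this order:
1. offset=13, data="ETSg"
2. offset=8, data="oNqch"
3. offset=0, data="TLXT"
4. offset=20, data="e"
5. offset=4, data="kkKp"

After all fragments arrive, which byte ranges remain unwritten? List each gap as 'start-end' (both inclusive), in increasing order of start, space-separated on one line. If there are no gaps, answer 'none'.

Fragment 1: offset=13 len=4
Fragment 2: offset=8 len=5
Fragment 3: offset=0 len=4
Fragment 4: offset=20 len=1
Fragment 5: offset=4 len=4
Gaps: 17-19

Answer: 17-19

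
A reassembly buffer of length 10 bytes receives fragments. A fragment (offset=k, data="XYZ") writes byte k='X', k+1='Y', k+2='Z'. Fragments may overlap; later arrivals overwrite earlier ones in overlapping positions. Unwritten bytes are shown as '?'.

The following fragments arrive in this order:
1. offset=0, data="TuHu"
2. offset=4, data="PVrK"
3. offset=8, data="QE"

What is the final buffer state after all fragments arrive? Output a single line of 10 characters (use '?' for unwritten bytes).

Answer: TuHuPVrKQE

Derivation:
Fragment 1: offset=0 data="TuHu" -> buffer=TuHu??????
Fragment 2: offset=4 data="PVrK" -> buffer=TuHuPVrK??
Fragment 3: offset=8 data="QE" -> buffer=TuHuPVrKQE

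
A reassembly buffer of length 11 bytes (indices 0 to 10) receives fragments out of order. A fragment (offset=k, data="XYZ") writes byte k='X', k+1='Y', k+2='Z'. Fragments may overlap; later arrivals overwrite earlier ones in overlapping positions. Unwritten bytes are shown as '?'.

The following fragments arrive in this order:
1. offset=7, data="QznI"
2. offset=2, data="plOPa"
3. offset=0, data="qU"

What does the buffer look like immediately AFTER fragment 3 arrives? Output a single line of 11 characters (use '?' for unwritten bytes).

Answer: qUplOPaQznI

Derivation:
Fragment 1: offset=7 data="QznI" -> buffer=???????QznI
Fragment 2: offset=2 data="plOPa" -> buffer=??plOPaQznI
Fragment 3: offset=0 data="qU" -> buffer=qUplOPaQznI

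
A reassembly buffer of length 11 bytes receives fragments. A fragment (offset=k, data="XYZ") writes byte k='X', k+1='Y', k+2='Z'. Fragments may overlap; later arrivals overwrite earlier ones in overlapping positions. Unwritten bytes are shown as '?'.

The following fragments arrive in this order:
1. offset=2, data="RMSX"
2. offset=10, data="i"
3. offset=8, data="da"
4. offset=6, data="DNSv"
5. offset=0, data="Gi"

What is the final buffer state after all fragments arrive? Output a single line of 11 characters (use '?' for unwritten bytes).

Fragment 1: offset=2 data="RMSX" -> buffer=??RMSX?????
Fragment 2: offset=10 data="i" -> buffer=??RMSX????i
Fragment 3: offset=8 data="da" -> buffer=??RMSX??dai
Fragment 4: offset=6 data="DNSv" -> buffer=??RMSXDNSvi
Fragment 5: offset=0 data="Gi" -> buffer=GiRMSXDNSvi

Answer: GiRMSXDNSvi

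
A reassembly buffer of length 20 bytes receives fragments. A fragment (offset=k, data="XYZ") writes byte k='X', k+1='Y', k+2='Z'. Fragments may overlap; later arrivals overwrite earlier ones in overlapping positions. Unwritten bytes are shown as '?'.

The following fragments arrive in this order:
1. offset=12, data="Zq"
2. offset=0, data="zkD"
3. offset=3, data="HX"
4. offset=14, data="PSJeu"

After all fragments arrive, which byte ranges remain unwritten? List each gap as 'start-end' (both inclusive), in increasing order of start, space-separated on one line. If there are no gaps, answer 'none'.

Fragment 1: offset=12 len=2
Fragment 2: offset=0 len=3
Fragment 3: offset=3 len=2
Fragment 4: offset=14 len=5
Gaps: 5-11 19-19

Answer: 5-11 19-19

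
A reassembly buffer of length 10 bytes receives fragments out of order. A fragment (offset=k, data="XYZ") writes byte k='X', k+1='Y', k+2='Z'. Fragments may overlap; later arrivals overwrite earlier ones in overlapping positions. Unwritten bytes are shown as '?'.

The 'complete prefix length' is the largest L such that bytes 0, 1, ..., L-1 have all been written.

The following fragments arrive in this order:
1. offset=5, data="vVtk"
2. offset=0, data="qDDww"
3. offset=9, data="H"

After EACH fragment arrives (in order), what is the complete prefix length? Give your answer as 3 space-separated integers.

Fragment 1: offset=5 data="vVtk" -> buffer=?????vVtk? -> prefix_len=0
Fragment 2: offset=0 data="qDDww" -> buffer=qDDwwvVtk? -> prefix_len=9
Fragment 3: offset=9 data="H" -> buffer=qDDwwvVtkH -> prefix_len=10

Answer: 0 9 10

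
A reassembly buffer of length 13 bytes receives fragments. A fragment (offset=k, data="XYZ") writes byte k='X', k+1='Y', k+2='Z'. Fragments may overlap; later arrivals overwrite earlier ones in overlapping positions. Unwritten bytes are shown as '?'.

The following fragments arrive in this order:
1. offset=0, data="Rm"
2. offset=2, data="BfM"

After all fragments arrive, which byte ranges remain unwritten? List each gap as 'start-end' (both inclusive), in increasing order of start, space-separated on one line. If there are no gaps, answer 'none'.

Answer: 5-12

Derivation:
Fragment 1: offset=0 len=2
Fragment 2: offset=2 len=3
Gaps: 5-12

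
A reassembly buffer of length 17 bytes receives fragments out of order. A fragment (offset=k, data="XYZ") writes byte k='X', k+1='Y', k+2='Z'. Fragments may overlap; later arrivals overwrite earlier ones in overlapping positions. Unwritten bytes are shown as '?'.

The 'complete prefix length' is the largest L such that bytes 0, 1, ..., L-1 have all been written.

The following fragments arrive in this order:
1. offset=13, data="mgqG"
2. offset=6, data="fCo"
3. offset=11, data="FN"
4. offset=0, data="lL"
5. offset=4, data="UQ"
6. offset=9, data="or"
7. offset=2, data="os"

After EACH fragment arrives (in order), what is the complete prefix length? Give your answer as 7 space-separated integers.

Fragment 1: offset=13 data="mgqG" -> buffer=?????????????mgqG -> prefix_len=0
Fragment 2: offset=6 data="fCo" -> buffer=??????fCo????mgqG -> prefix_len=0
Fragment 3: offset=11 data="FN" -> buffer=??????fCo??FNmgqG -> prefix_len=0
Fragment 4: offset=0 data="lL" -> buffer=lL????fCo??FNmgqG -> prefix_len=2
Fragment 5: offset=4 data="UQ" -> buffer=lL??UQfCo??FNmgqG -> prefix_len=2
Fragment 6: offset=9 data="or" -> buffer=lL??UQfCoorFNmgqG -> prefix_len=2
Fragment 7: offset=2 data="os" -> buffer=lLosUQfCoorFNmgqG -> prefix_len=17

Answer: 0 0 0 2 2 2 17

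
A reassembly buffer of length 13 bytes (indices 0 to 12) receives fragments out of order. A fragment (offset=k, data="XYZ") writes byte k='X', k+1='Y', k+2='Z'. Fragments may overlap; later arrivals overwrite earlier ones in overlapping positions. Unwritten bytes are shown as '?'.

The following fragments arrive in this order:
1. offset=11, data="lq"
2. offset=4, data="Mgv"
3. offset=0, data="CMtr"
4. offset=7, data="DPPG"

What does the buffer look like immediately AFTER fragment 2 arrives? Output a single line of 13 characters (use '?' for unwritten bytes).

Answer: ????Mgv????lq

Derivation:
Fragment 1: offset=11 data="lq" -> buffer=???????????lq
Fragment 2: offset=4 data="Mgv" -> buffer=????Mgv????lq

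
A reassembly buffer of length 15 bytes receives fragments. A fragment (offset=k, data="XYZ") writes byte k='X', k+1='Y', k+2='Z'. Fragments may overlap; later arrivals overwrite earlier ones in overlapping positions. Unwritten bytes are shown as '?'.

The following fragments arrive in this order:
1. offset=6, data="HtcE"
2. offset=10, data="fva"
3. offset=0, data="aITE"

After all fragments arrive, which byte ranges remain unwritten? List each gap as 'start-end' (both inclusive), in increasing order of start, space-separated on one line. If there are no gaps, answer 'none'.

Answer: 4-5 13-14

Derivation:
Fragment 1: offset=6 len=4
Fragment 2: offset=10 len=3
Fragment 3: offset=0 len=4
Gaps: 4-5 13-14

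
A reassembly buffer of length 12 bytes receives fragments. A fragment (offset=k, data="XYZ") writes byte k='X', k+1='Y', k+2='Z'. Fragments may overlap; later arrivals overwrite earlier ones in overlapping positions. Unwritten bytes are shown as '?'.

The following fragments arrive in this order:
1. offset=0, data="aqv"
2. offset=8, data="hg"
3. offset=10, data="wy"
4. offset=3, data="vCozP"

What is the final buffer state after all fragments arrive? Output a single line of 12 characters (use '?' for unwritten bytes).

Answer: aqvvCozPhgwy

Derivation:
Fragment 1: offset=0 data="aqv" -> buffer=aqv?????????
Fragment 2: offset=8 data="hg" -> buffer=aqv?????hg??
Fragment 3: offset=10 data="wy" -> buffer=aqv?????hgwy
Fragment 4: offset=3 data="vCozP" -> buffer=aqvvCozPhgwy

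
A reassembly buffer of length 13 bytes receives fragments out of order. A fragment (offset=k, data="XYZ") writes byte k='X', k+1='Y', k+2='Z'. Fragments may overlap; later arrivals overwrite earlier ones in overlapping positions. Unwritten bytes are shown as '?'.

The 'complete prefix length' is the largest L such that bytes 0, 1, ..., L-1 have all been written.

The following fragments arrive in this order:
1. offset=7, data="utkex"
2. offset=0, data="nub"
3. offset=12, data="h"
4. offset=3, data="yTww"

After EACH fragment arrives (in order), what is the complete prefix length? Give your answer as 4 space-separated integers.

Answer: 0 3 3 13

Derivation:
Fragment 1: offset=7 data="utkex" -> buffer=???????utkex? -> prefix_len=0
Fragment 2: offset=0 data="nub" -> buffer=nub????utkex? -> prefix_len=3
Fragment 3: offset=12 data="h" -> buffer=nub????utkexh -> prefix_len=3
Fragment 4: offset=3 data="yTww" -> buffer=nubyTwwutkexh -> prefix_len=13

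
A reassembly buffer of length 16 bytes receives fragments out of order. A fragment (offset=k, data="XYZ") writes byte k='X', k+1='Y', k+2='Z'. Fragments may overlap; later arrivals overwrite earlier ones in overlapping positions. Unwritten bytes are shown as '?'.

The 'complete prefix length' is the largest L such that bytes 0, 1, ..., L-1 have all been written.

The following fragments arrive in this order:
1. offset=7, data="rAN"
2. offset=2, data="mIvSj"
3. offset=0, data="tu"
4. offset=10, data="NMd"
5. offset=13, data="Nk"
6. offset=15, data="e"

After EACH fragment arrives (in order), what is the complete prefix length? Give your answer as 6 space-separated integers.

Fragment 1: offset=7 data="rAN" -> buffer=???????rAN?????? -> prefix_len=0
Fragment 2: offset=2 data="mIvSj" -> buffer=??mIvSjrAN?????? -> prefix_len=0
Fragment 3: offset=0 data="tu" -> buffer=tumIvSjrAN?????? -> prefix_len=10
Fragment 4: offset=10 data="NMd" -> buffer=tumIvSjrANNMd??? -> prefix_len=13
Fragment 5: offset=13 data="Nk" -> buffer=tumIvSjrANNMdNk? -> prefix_len=15
Fragment 6: offset=15 data="e" -> buffer=tumIvSjrANNMdNke -> prefix_len=16

Answer: 0 0 10 13 15 16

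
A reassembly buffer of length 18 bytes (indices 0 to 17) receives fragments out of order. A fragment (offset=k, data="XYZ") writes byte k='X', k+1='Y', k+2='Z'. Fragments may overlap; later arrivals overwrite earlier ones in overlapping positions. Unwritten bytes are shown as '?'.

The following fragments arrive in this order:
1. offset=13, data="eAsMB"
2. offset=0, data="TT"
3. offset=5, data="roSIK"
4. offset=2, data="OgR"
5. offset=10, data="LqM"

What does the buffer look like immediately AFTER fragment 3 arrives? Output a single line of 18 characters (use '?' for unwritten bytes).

Fragment 1: offset=13 data="eAsMB" -> buffer=?????????????eAsMB
Fragment 2: offset=0 data="TT" -> buffer=TT???????????eAsMB
Fragment 3: offset=5 data="roSIK" -> buffer=TT???roSIK???eAsMB

Answer: TT???roSIK???eAsMB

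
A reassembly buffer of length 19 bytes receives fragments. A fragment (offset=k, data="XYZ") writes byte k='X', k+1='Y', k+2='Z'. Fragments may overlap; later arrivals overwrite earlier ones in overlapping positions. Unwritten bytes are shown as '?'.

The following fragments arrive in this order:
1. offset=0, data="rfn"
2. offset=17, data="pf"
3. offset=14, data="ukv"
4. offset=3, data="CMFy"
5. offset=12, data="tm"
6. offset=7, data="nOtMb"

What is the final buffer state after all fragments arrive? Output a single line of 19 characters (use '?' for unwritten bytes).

Answer: rfnCMFynOtMbtmukvpf

Derivation:
Fragment 1: offset=0 data="rfn" -> buffer=rfn????????????????
Fragment 2: offset=17 data="pf" -> buffer=rfn??????????????pf
Fragment 3: offset=14 data="ukv" -> buffer=rfn???????????ukvpf
Fragment 4: offset=3 data="CMFy" -> buffer=rfnCMFy???????ukvpf
Fragment 5: offset=12 data="tm" -> buffer=rfnCMFy?????tmukvpf
Fragment 6: offset=7 data="nOtMb" -> buffer=rfnCMFynOtMbtmukvpf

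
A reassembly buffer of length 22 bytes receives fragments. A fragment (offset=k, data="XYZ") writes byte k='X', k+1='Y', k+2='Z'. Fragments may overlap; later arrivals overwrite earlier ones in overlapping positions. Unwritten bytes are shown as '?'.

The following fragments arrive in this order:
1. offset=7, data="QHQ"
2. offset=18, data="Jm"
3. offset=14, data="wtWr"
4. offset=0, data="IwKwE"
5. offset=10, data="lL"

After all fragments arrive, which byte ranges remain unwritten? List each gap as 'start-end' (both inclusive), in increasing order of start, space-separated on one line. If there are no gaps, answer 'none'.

Fragment 1: offset=7 len=3
Fragment 2: offset=18 len=2
Fragment 3: offset=14 len=4
Fragment 4: offset=0 len=5
Fragment 5: offset=10 len=2
Gaps: 5-6 12-13 20-21

Answer: 5-6 12-13 20-21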